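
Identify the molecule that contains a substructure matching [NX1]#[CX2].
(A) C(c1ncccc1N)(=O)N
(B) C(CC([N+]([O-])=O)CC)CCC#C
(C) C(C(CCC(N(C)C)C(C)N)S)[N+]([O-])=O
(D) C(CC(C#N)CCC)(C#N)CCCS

D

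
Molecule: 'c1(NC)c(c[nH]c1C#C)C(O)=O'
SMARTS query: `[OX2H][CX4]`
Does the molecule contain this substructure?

No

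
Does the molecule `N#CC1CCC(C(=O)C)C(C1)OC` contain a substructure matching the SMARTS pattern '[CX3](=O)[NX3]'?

The pattern [CX3](=O)[NX3] describes a carbonyl carbon bonded to a trivalent nitrogen — an amide.
The closest candidate here is a nitrile (-C#N), but the nitrile N is NX1 (triple-bonded), not NX3. No other fragment satisfies the full query, so there is no match.

No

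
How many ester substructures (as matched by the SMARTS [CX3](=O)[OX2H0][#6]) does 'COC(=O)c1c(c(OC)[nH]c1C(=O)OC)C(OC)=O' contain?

3

[CX3](=O)[OX2H0][#6] is the SMARTS for an ester: a carbonyl carbon bonded to an oxygen that is itself bonded to carbon (no H on that O).
The molecule carries 3 separate instances of a methyl-ester group (-C(=O)OCH3) meeting every constraint; each maps to a distinct set of atoms, giving 3 matches.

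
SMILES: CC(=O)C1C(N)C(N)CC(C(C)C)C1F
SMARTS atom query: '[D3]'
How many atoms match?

7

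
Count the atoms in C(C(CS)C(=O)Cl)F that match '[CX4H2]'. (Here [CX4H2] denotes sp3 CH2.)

The query [CX4H2] means: sp3 carbon (X4) with exactly two hydrogens.
Check the 8 heavy atoms by environment: 2× C (H2, X4) → match; 1× C (H1, X4) → no; 1× F (H0, X1) → no; 1× C (H0, X3) → no; 1× O (H0, X1) → no; 1× Cl (H0, X1) → no; 1× S (H1, X2) → no.
That gives 2 matching atoms.

2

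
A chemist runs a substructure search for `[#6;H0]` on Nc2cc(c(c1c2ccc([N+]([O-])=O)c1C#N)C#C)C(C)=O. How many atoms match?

The query [#6;H0] means: any carbon with no attached hydrogen.
Check the 21 heavy atoms by environment: 7× c (aromatic, H0) → match; 3× c (aromatic, H1) → no; 1× N (H2) → no; 3× C (H0) → match; 2× O (H0) → no; 1× C (H3) → no; 1× N (H0) → no; 1× N (charge +1, H0) → no; 1× O (charge -1, H0) → no; 1× C (H1) → no.
Summing the matching environments: 7 + 3 = 10 matching atoms.

10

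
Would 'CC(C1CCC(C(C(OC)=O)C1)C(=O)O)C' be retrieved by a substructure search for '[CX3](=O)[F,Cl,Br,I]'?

The pattern [CX3](=O)[F,Cl,Br,I] describes a carbonyl carbon bonded to a halogen — an acyl halide.
The closest candidate here is a carboxylic acid group (-C(=O)OH), but the carbonyl is bonded to -OH, not to a halogen. No other fragment satisfies the full query, so there is no match.

No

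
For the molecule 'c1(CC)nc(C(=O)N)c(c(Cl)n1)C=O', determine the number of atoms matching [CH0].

1

The query [CH0] means: aliphatic carbon with no attached hydrogen.
Check the 14 heavy atoms by environment: 2× n (aromatic, H0) → no; 4× c (aromatic, H0) → no; 1× C (H2) → no; 1× C (H3) → no; 1× C (H1) → no; 2× O (H0) → no; 1× Cl (H0) → no; 1× C (H0) → match; 1× N (H2) → no.
That gives 1 matching atom.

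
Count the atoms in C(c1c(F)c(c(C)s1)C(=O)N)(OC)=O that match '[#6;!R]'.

The query [#6;!R] means: carbon not in any ring.
Check the 14 heavy atoms by environment: 1× s (aromatic, in 5-ring) → no; 4× c (aromatic, in 5-ring) → no; 4× C (acyclic) → match; 3× O (acyclic) → no; 1× N (acyclic) → no; 1× F (acyclic) → no.
That gives 4 matching atoms.

4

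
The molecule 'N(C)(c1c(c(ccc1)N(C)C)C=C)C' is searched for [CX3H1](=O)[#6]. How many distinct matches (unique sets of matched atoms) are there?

0

[CX3H1](=O)[#6] is the SMARTS for an aldehyde: an sp2 carbon with one H, double-bonded to O and single-bonded to carbon.
No fragment in the molecule satisfies every constraint, giving 0 matches.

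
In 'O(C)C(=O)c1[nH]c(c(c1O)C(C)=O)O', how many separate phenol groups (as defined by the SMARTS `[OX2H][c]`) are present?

2

[OX2H][c] is the SMARTS for a phenol: a hydroxyl oxygen attached to an aromatic carbon.
The molecule carries 2 separate instances of a hydroxyl group (-OH) meeting every constraint; each maps to a distinct set of atoms, giving 2 matches.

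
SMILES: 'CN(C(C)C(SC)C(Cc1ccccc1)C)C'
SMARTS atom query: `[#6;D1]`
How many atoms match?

5

Check the 17 heavy atoms by environment: 1× C (D2) → no; 3× C (D3) → no; 5× C (D1) → match; 1× c (aromatic, D3) → no; 5× c (aromatic, D2) → no; 1× S (D2) → no; 1× N (D3) → no.
That gives 5 matching atoms.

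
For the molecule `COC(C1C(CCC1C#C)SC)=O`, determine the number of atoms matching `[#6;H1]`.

4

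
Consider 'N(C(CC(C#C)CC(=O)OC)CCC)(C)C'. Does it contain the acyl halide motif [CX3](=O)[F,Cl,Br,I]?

No

The pattern [CX3](=O)[F,Cl,Br,I] describes a carbonyl carbon bonded to a halogen — an acyl halide.
The closest candidate here is a methyl-ester group (-C(=O)OCH3), but the carbonyl is bonded to -O-C, not to a halogen. No other fragment satisfies the full query, so there is no match.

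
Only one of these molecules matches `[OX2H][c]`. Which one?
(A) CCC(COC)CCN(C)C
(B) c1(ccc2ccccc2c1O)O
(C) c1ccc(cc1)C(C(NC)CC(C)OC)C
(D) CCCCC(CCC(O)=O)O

B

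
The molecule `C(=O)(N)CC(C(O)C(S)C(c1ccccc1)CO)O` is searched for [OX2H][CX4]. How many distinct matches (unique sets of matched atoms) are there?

3

[OX2H][CX4] is the SMARTS for an aliphatic alcohol: a hydroxyl oxygen bound to an sp3 (X4) carbon.
The molecule carries 3 separate instances of a hydroxyl group (-OH) meeting every constraint; each maps to a distinct set of atoms, giving 3 matches.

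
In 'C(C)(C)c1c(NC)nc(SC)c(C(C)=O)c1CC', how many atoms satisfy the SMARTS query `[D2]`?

4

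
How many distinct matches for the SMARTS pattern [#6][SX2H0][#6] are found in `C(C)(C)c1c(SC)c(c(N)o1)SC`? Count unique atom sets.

2

[#6][SX2H0][#6] is the SMARTS for a thioether: an aliphatic sulfur bridging two carbons with no H on the sulfur.
The molecule carries 2 separate instances of a methylthio ether (-SCH3) meeting every constraint; each maps to a distinct set of atoms, giving 2 matches.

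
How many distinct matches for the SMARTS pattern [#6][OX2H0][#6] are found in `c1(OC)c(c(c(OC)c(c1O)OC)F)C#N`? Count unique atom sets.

[#6][OX2H0][#6] is the SMARTS for an ether: an aliphatic oxygen bridging two carbons with no H on the oxygen.
The molecule carries 3 separate instances of a methoxy ether (-OCH3) meeting every constraint; each maps to a distinct set of atoms, giving 3 matches.

3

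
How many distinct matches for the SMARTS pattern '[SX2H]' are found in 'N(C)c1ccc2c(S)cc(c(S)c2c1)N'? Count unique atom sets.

2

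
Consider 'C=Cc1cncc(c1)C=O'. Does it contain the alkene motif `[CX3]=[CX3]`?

The pattern [CX3]=[CX3] describes a non-aromatic C=C double bond between two sp2 carbons — an alkene.
The molecule carries a vinyl group (-CH=CH2), whose atoms satisfy every constraint of the query, so the pattern matches.

Yes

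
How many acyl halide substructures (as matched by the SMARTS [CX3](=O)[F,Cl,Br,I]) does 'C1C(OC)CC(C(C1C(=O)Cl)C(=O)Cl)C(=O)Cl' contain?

3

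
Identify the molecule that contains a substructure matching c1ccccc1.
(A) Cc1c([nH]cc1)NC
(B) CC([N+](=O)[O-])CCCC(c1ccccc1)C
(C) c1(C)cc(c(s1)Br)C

B

c1ccccc1 describes six aromatic carbons in a ring (a benzene ring).
(A) has a methyl group (-CH3) but no six-membered all-carbon aromatic ring is present.
(B) contains a phenyl ring, which satisfies every atom and bond constraint.
(C) has a methyl group (-CH3) but no six-membered all-carbon aromatic ring is present.
So the answer is (B).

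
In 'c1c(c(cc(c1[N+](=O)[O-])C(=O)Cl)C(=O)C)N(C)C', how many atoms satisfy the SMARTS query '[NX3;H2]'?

0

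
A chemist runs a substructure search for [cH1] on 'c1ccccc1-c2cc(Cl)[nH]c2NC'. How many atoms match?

6

The query [cH1] means: aromatic carbon bearing exactly one hydrogen.
Check the 14 heavy atoms by environment: 1× n (aromatic, H1) → no; 4× c (aromatic, H0) → no; 6× c (aromatic, H1) → match; 1× N (H1) → no; 1× C (H3) → no; 1× Cl (H0) → no.
That gives 6 matching atoms.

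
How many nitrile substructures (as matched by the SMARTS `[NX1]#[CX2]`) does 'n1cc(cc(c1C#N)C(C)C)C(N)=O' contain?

1

[NX1]#[CX2] is the SMARTS for a nitrile: a nitrogen triple-bonded to a two-connected carbon.
Exactly one fragment in the molecule meets all constraints, giving 1 match.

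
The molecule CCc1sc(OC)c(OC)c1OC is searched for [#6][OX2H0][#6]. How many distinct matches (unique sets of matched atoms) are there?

3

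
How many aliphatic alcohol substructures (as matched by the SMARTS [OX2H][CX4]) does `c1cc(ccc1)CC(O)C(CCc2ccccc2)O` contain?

[OX2H][CX4] is the SMARTS for an aliphatic alcohol: a hydroxyl oxygen bound to an sp3 (X4) carbon.
The molecule carries 2 separate instances of a hydroxyl group (-OH) meeting every constraint; each maps to a distinct set of atoms, giving 2 matches.

2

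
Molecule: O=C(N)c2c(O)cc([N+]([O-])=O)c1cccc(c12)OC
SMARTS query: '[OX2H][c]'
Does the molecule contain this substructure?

Yes

The pattern [OX2H][c] describes a hydroxyl oxygen attached to an aromatic carbon — a phenol.
The molecule carries a hydroxyl group (-OH), whose atoms satisfy every constraint of the query, so the pattern matches.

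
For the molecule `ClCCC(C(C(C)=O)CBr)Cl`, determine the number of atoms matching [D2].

3

The query [D2] means: atom with exactly two heavy-atom neighbours.
Check the 11 heavy atoms by environment: 3× C (D2) → match; 3× C (D3) → no; 2× Cl (D1) → no; 1× Br (D1) → no; 1× O (D1) → no; 1× C (D1) → no.
That gives 3 matching atoms.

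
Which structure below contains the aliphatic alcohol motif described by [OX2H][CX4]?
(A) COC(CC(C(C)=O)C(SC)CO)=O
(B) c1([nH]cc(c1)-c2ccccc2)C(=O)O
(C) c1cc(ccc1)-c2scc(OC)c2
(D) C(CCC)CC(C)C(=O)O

A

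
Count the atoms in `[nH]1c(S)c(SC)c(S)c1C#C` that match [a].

The query [a] means: a matches any aromatic atom.
Check the 11 heavy atoms by environment: 1× n (aromatic) → match; 4× c (aromatic) → match; 3× C → no; 3× S → no.
Summing the matching environments: 1 + 4 = 5 matching atoms.

5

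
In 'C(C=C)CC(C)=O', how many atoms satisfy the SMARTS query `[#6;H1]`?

1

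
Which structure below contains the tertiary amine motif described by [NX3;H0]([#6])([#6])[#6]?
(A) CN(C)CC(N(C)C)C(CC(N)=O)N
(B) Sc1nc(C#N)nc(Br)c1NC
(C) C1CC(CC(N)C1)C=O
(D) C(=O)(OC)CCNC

[NX3;H0]([#6])([#6])[#6] describes a trivalent nitrogen with no H, bonded to three carbons (a tertiary amine).
(A) contains a dimethylamino group (-N(CH3)2), which satisfies every atom and bond constraint.
(B) has an N-methylamino group (-NHCH3) but the nitrogen still has one H (H1), not H0.
(C) has a primary amino group (-NH2) but the nitrogen has H2, not H0 with three carbons.
(D) has an N-methylamino group (-NHCH3) but the nitrogen still has one H (H1), not H0.
So the answer is (A).

A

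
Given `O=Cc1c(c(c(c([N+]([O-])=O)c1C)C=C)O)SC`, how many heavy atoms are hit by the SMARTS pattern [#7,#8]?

The query [#7,#8] means: nitrogen or oxygen (comma = OR).
Check the 17 heavy atoms by environment: 6× c (aromatic) → no; 3× O → match; 5× C → no; 1× S → no; 1× N (charge +1) → match; 1× O (charge -1) → match.
Summing the matching environments: 3 + 1 + 1 = 5 matching atoms.

5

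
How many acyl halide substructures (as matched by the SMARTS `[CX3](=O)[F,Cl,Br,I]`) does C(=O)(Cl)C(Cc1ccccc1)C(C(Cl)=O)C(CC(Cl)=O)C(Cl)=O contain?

4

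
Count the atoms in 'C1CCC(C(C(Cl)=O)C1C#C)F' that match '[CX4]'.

6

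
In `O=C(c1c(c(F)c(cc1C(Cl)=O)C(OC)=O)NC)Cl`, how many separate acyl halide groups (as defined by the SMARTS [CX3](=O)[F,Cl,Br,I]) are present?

2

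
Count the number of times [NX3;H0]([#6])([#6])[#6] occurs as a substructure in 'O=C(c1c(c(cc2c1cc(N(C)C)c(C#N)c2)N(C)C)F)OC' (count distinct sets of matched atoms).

[NX3;H0]([#6])([#6])[#6] is the SMARTS for a tertiary amine: a trivalent nitrogen with no H, bonded to three carbons.
The molecule carries 2 separate instances of a dimethylamino group (-N(CH3)2) meeting every constraint; each maps to a distinct set of atoms, giving 2 matches.

2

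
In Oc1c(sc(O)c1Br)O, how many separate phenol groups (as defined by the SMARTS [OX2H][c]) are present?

[OX2H][c] is the SMARTS for a phenol: a hydroxyl oxygen attached to an aromatic carbon.
The molecule carries 3 separate instances of a hydroxyl group (-OH) meeting every constraint; each maps to a distinct set of atoms, giving 3 matches.

3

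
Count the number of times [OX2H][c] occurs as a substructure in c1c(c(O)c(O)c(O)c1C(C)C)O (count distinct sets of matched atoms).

4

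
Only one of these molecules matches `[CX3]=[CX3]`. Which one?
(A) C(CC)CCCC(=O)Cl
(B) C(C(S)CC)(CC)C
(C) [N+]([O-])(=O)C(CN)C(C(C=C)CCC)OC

C

[CX3]=[CX3] describes a non-aromatic C=C double bond between two sp2 carbons (an alkene).
(A) has an ethyl group (-CH2CH3) but its C-C bond is a single bond between CX4 carbons, not CX3=CX3.
(B) has an ethyl group (-CH2CH3) but its C-C bond is a single bond between CX4 carbons, not CX3=CX3.
(C) contains a vinyl group (-CH=CH2), which satisfies every atom and bond constraint.
So the answer is (C).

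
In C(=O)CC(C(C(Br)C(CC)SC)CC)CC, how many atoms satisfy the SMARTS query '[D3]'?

4

The query [D3] means: atom with exactly three heavy-atom neighbours.
Check the 16 heavy atoms by environment: 5× C (D2) → no; 4× C (D3) → match; 1× O (D1) → no; 1× Br (D1) → no; 4× C (D1) → no; 1× S (D2) → no.
That gives 4 matching atoms.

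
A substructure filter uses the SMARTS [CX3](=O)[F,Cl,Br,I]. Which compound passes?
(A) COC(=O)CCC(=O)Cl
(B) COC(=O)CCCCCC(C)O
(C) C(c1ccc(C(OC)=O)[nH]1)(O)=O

[CX3](=O)[F,Cl,Br,I] describes a carbonyl carbon bonded to a halogen (an acyl halide).
(A) contains an acyl chloride (-C(=O)Cl), which satisfies every atom and bond constraint.
(B) has a methyl-ester group (-C(=O)OCH3) but the carbonyl is bonded to -O-C, not to a halogen.
(C) has a methyl-ester group (-C(=O)OCH3) but the carbonyl is bonded to -O-C, not to a halogen.
So the answer is (A).

A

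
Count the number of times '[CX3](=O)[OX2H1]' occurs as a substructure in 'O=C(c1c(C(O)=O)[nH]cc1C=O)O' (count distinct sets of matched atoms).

2

[CX3](=O)[OX2H1] is the SMARTS for a carboxylic acid: an sp2 carbon double-bonded to O and single-bonded to an -OH oxygen.
The molecule carries 2 separate instances of a carboxylic acid group (-C(=O)OH) meeting every constraint; each maps to a distinct set of atoms, giving 2 matches.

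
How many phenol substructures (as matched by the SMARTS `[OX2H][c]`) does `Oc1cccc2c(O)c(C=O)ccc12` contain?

2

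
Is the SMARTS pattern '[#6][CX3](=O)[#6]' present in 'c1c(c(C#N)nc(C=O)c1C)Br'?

No

The pattern [#6][CX3](=O)[#6] describes a carbonyl carbon (no H) flanked by two carbons — a ketone.
The closest candidate here is an aldehyde (-CHO), but the carbonyl carbon has H1, so it is not flanked by two carbons. No other fragment satisfies the full query, so there is no match.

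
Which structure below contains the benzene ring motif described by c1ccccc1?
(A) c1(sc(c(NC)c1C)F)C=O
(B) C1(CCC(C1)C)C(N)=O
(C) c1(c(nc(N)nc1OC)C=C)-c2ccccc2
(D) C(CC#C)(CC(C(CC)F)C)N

C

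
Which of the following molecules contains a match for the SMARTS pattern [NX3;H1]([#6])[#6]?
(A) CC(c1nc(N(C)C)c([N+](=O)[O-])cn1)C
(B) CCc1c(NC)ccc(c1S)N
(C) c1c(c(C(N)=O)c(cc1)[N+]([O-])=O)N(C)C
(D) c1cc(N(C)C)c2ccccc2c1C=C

[NX3;H1]([#6])[#6] describes a trivalent nitrogen with one H, bonded to two carbons (a secondary amine).
(A) has a dimethylamino group (-N(CH3)2) but the nitrogen has H0, not H1.
(B) contains an N-methylamino group (-NHCH3), which satisfies every atom and bond constraint.
(C) has a dimethylamino group (-N(CH3)2) but the nitrogen has H0, not H1.
(D) has a dimethylamino group (-N(CH3)2) but the nitrogen has H0, not H1.
So the answer is (B).

B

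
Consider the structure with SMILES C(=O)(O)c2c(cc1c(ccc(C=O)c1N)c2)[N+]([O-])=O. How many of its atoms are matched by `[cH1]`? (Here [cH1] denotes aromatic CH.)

4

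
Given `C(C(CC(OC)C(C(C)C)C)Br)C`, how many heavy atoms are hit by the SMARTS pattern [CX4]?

11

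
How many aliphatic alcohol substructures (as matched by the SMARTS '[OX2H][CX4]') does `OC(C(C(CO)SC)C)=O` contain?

1

[OX2H][CX4] is the SMARTS for an aliphatic alcohol: a hydroxyl oxygen bound to an sp3 (X4) carbon.
Exactly one fragment in the molecule meets all constraints, giving 1 match.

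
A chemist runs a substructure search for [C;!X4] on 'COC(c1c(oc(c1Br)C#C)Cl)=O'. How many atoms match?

3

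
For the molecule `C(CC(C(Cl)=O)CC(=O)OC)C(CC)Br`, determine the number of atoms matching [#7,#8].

3

The query [#7,#8] means: nitrogen or oxygen (comma = OR).
Check the 15 heavy atoms by environment: 10× C → no; 1× Br → no; 3× O → match; 1× Cl → no.
That gives 3 matching atoms.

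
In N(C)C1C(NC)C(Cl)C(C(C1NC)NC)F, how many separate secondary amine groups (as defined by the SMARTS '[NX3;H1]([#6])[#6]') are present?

[NX3;H1]([#6])[#6] is the SMARTS for a secondary amine: a trivalent nitrogen with one H, bonded to two carbons.
The molecule carries 4 separate instances of an N-methylamino group (-NHCH3) meeting every constraint; each maps to a distinct set of atoms, giving 4 matches.

4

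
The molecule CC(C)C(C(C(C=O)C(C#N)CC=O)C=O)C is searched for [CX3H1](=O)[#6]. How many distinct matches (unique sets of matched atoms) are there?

[CX3H1](=O)[#6] is the SMARTS for an aldehyde: an sp2 carbon with one H, double-bonded to O and single-bonded to carbon.
The molecule carries 3 separate instances of an aldehyde (-CHO) meeting every constraint; each maps to a distinct set of atoms, giving 3 matches.

3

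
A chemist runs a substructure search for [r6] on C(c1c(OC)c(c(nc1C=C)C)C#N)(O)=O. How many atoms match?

6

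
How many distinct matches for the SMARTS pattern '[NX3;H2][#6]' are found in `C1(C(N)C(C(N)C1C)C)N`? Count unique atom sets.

[NX3;H2][#6] is the SMARTS for a primary amine: a trivalent nitrogen with two H attached to carbon.
The molecule carries 3 separate instances of a primary amino group (-NH2) meeting every constraint; each maps to a distinct set of atoms, giving 3 matches.

3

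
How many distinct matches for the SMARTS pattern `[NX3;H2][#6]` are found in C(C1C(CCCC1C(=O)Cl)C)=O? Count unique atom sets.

[NX3;H2][#6] is the SMARTS for a primary amine: a trivalent nitrogen with two H attached to carbon.
No fragment in the molecule satisfies every constraint, giving 0 matches.

0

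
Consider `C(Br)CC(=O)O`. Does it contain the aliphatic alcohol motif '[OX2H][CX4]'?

No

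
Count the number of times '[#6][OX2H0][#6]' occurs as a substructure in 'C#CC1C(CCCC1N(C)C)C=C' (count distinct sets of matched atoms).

0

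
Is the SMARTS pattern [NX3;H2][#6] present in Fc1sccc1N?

The pattern [NX3;H2][#6] describes a trivalent nitrogen with two H attached to carbon — a primary amine.
The molecule carries a primary amino group (-NH2), whose atoms satisfy every constraint of the query, so the pattern matches.

Yes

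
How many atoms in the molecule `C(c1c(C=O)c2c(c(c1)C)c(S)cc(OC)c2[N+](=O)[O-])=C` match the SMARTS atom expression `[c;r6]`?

The query [c;r6] means: aromatic carbon that belongs to a six-membered ring.
Check the 21 heavy atoms by environment: 10× c (aromatic, in 6-ring) → match; 3× O (acyclic) → no; 5× C (acyclic) → no; 1× N (charge +1, acyclic) → no; 1× O (charge -1, acyclic) → no; 1× S (acyclic) → no.
That gives 10 matching atoms.

10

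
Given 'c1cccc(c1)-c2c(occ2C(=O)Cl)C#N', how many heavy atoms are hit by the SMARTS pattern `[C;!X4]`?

The query [C;!X4] means: aliphatic carbon that does not have four total connections.
Check the 16 heavy atoms by environment: 1× o (aromatic, X2) → no; 10× c (aromatic, X3) → no; 1× C (X2) → match; 1× N (X1) → no; 1× C (X3) → match; 1× O (X1) → no; 1× Cl (X1) → no.
Summing the matching environments: 1 + 1 = 2 matching atoms.

2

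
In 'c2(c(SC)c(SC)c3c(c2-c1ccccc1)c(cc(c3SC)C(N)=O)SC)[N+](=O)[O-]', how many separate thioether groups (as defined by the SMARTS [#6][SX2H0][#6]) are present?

[#6][SX2H0][#6] is the SMARTS for a thioether: an aliphatic sulfur bridging two carbons with no H on the sulfur.
The molecule carries 4 separate instances of a methylthio ether (-SCH3) meeting every constraint; each maps to a distinct set of atoms, giving 4 matches.

4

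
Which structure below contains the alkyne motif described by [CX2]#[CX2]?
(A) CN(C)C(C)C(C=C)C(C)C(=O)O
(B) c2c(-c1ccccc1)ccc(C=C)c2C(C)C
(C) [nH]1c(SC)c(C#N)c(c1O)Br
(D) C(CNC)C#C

D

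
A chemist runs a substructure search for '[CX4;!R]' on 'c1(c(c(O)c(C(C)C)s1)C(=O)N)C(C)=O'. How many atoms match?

The query [CX4;!R] means: aliphatic carbon with four total connections, not in a ring.
Check the 15 heavy atoms by environment: 1× s (aromatic, X2, in 5-ring) → no; 4× c (aromatic, X3, in 5-ring) → no; 4× C (X4, acyclic) → match; 2× C (X3, acyclic) → no; 2× O (X1, acyclic) → no; 1× N (X3, acyclic) → no; 1× O (X2, acyclic) → no.
That gives 4 matching atoms.

4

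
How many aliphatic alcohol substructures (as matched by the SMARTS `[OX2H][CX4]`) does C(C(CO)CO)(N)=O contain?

[OX2H][CX4] is the SMARTS for an aliphatic alcohol: a hydroxyl oxygen bound to an sp3 (X4) carbon.
The molecule carries 2 separate instances of a hydroxyl group (-OH) meeting every constraint; each maps to a distinct set of atoms, giving 2 matches.

2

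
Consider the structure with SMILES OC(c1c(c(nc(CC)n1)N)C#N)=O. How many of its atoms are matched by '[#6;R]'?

The query [#6;R] means: carbon that is part of a ring.
Check the 14 heavy atoms by environment: 2× n (aromatic, in 6-ring) → no; 4× c (aromatic, in 6-ring) → match; 4× C (acyclic) → no; 2× N (acyclic) → no; 2× O (acyclic) → no.
That gives 4 matching atoms.

4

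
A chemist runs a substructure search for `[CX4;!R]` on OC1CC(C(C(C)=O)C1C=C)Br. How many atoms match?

The query [CX4;!R] means: aliphatic carbon with four total connections, not in a ring.
Check the 12 heavy atoms by environment: 5× C (X4, in 5-ring) → no; 1× O (X2, acyclic) → no; 1× Br (X1, acyclic) → no; 3× C (X3, acyclic) → no; 1× O (X1, acyclic) → no; 1× C (X4, acyclic) → match.
That gives 1 matching atom.

1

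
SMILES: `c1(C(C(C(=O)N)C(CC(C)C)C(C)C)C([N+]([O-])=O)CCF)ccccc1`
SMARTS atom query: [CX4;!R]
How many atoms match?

13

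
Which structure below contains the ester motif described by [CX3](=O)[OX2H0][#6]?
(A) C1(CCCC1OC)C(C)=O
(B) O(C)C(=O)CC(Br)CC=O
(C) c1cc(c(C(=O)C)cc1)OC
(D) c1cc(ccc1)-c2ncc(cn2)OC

B

[CX3](=O)[OX2H0][#6] describes a carbonyl carbon bonded to an oxygen that is itself bonded to carbon (no H on that O) (an ester).
(A) has a methoxy ether (-OCH3) but the ether oxygen is not adjacent to a C=O carbon.
(B) contains a methyl-ester group (-C(=O)OCH3), which satisfies every atom and bond constraint.
(C) has a methoxy ether (-OCH3) but the ether oxygen is not adjacent to a C=O carbon.
(D) has a methoxy ether (-OCH3) but the ether oxygen is not adjacent to a C=O carbon.
So the answer is (B).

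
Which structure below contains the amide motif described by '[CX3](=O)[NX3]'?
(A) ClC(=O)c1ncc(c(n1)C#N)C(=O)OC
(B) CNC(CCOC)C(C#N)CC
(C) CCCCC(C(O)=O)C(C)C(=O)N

C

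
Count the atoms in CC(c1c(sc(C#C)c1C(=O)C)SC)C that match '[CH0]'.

The query [CH0] means: aliphatic carbon with no attached hydrogen.
Check the 15 heavy atoms by environment: 1× s (aromatic, H0) → no; 4× c (aromatic, H0) → no; 1× S (H0) → no; 4× C (H3) → no; 2× C (H0) → match; 1× O (H0) → no; 2× C (H1) → no.
That gives 2 matching atoms.

2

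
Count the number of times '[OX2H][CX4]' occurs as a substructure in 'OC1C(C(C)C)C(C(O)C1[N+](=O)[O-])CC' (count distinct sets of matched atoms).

2

[OX2H][CX4] is the SMARTS for an aliphatic alcohol: a hydroxyl oxygen bound to an sp3 (X4) carbon.
The molecule carries 2 separate instances of a hydroxyl group (-OH) meeting every constraint; each maps to a distinct set of atoms, giving 2 matches.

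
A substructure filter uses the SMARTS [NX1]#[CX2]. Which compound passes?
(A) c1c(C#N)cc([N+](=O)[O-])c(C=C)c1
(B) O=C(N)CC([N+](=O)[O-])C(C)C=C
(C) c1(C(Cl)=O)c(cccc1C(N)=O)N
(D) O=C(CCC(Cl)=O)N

A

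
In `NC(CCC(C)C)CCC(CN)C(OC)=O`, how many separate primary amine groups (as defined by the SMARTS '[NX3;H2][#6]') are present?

[NX3;H2][#6] is the SMARTS for a primary amine: a trivalent nitrogen with two H attached to carbon.
The molecule carries 2 separate instances of a primary amino group (-NH2) meeting every constraint; each maps to a distinct set of atoms, giving 2 matches.

2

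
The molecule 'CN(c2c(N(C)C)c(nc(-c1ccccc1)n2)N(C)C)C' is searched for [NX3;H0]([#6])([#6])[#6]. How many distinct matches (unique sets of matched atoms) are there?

3

[NX3;H0]([#6])([#6])[#6] is the SMARTS for a tertiary amine: a trivalent nitrogen with no H, bonded to three carbons.
The molecule carries 3 separate instances of a dimethylamino group (-N(CH3)2) meeting every constraint; each maps to a distinct set of atoms, giving 3 matches.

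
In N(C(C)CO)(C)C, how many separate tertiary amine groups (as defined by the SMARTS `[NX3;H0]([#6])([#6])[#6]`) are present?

[NX3;H0]([#6])([#6])[#6] is the SMARTS for a tertiary amine: a trivalent nitrogen with no H, bonded to three carbons.
Exactly one fragment in the molecule meets all constraints, giving 1 match.

1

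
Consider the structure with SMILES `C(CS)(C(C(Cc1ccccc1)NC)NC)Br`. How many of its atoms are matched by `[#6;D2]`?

7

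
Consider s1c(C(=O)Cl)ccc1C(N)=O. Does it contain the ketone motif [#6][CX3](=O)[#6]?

The pattern [#6][CX3](=O)[#6] describes a carbonyl carbon (no H) flanked by two carbons — a ketone.
The closest candidate here is a primary amide (-C(=O)NH2), but one neighbour of the carbonyl carbon is N, not C. No other fragment satisfies the full query, so there is no match.

No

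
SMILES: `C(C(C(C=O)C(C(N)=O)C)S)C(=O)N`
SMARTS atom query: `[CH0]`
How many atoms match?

2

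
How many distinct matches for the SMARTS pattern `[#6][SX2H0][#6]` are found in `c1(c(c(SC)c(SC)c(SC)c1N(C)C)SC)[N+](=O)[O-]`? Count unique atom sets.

4

[#6][SX2H0][#6] is the SMARTS for a thioether: an aliphatic sulfur bridging two carbons with no H on the sulfur.
The molecule carries 4 separate instances of a methylthio ether (-SCH3) meeting every constraint; each maps to a distinct set of atoms, giving 4 matches.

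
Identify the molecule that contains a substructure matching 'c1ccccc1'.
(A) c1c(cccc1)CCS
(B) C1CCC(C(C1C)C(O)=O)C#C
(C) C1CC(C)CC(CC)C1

A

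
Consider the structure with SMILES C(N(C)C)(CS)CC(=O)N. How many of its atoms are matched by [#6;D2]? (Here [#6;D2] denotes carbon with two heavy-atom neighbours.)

The query [#6;D2] means: any carbon bonded to exactly two heavy atoms.
Check the 10 heavy atoms by environment: 2× C (D2) → match; 2× C (D3) → no; 1× N (D3) → no; 2× C (D1) → no; 1× S (D1) → no; 1× O (D1) → no; 1× N (D1) → no.
That gives 2 matching atoms.

2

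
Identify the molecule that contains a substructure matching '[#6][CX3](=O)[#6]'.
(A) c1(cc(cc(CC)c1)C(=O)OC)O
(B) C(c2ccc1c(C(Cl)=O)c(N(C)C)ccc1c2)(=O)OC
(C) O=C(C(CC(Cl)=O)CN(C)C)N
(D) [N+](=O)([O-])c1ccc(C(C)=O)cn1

[#6][CX3](=O)[#6] describes a carbonyl carbon (no H) flanked by two carbons (a ketone).
(A) has a methyl-ester group (-C(=O)OCH3) but one neighbour of the carbonyl carbon is O, not C.
(B) has a methyl-ester group (-C(=O)OCH3) but one neighbour of the carbonyl carbon is O, not C.
(C) has a primary amide (-C(=O)NH2) but one neighbour of the carbonyl carbon is N, not C.
(D) contains an acetyl/ketone group (-C(=O)CH3), which satisfies every atom and bond constraint.
So the answer is (D).

D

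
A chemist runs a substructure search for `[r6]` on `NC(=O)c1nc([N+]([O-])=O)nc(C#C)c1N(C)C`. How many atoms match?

6

The query [r6] means: r6 matches atoms in a six-membered ring.
Check the 17 heavy atoms by environment: 2× n (aromatic, in 6-ring) → match; 4× c (aromatic, in 6-ring) → match; 5× C (acyclic) → no; 2× O (acyclic) → no; 2× N (acyclic) → no; 1× N (charge +1, acyclic) → no; 1× O (charge -1, acyclic) → no.
Summing the matching environments: 2 + 4 = 6 matching atoms.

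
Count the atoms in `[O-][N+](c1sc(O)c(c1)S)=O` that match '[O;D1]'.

3

The query [O;D1] means: aliphatic oxygen bonded to exactly one heavy atom.
Check the 10 heavy atoms by environment: 1× s (aromatic, D2) → no; 3× c (aromatic, D3) → no; 1× c (aromatic, D2) → no; 1× S (D1) → no; 1× N (charge +1, D3) → no; 1× O (charge -1, D1) → match; 2× O (D1) → match.
Summing the matching environments: 1 + 2 = 3 matching atoms.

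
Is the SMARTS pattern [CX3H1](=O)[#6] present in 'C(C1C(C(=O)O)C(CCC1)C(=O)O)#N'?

The pattern [CX3H1](=O)[#6] describes an sp2 carbon with one H, double-bonded to O and single-bonded to carbon — an aldehyde.
The closest candidate here is a carboxylic acid group (-C(=O)OH), but the carbonyl carbon has H0 and is bonded to O, not H1. No other fragment satisfies the full query, so there is no match.

No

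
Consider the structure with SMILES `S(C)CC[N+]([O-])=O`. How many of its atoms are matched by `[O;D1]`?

2

The query [O;D1] means: aliphatic oxygen bonded to exactly one heavy atom.
Check the 7 heavy atoms by environment: 2× C (D2) → no; 1× N (charge +1, D3) → no; 1× O (charge -1, D1) → match; 1× O (D1) → match; 1× S (D2) → no; 1× C (D1) → no.
Summing the matching environments: 1 + 1 = 2 matching atoms.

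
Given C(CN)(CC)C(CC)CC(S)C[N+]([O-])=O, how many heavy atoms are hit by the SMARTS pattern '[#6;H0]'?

0

The query [#6;H0] means: any carbon with no attached hydrogen.
Check the 15 heavy atoms by environment: 5× C (H2) → no; 3× C (H1) → no; 1× N (H2) → no; 2× C (H3) → no; 1× S (H1) → no; 1× N (charge +1, H0) → no; 1× O (charge -1, H0) → no; 1× O (H0) → no.
No environment satisfies the query, so 0 matching atoms.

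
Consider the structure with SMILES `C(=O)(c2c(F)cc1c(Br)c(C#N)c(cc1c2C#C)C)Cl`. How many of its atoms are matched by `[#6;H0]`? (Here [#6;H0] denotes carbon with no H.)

11

The query [#6;H0] means: any carbon with no attached hydrogen.
Check the 20 heavy atoms by environment: 8× c (aromatic, H0) → match; 2× c (aromatic, H1) → no; 1× Br (H0) → no; 1× C (H3) → no; 3× C (H0) → match; 1× N (H0) → no; 1× F (H0) → no; 1× O (H0) → no; 1× Cl (H0) → no; 1× C (H1) → no.
Summing the matching environments: 8 + 3 = 11 matching atoms.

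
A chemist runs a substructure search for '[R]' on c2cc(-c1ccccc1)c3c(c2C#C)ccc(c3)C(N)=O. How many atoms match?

16

Check the 21 heavy atoms by environment: 16× c (aromatic, in 6-ring) → match; 3× C (acyclic) → no; 1× O (acyclic) → no; 1× N (acyclic) → no.
That gives 16 matching atoms.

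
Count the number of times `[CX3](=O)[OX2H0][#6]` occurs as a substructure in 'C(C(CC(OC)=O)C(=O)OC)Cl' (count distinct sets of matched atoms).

2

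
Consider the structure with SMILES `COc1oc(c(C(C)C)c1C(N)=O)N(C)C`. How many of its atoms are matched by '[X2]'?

2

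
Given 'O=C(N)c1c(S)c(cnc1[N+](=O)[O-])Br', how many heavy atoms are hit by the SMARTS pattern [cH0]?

The query [cH0] means: aromatic carbon with no attached hydrogen (substituted or ring-fusion).
Check the 14 heavy atoms by environment: 1× n (aromatic, H0) → no; 4× c (aromatic, H0) → match; 1× c (aromatic, H1) → no; 1× C (H0) → no; 2× O (H0) → no; 1× N (H2) → no; 1× Br (H0) → no; 1× S (H1) → no; 1× N (charge +1, H0) → no; 1× O (charge -1, H0) → no.
That gives 4 matching atoms.

4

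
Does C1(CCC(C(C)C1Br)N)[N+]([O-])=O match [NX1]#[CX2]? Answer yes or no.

The pattern [NX1]#[CX2] describes a nitrogen triple-bonded to a two-connected carbon — a nitrile.
The closest candidate here is a primary amino group (-NH2), but the nitrogen is NX3 (three connections), not NX1 triple-bonded. No other fragment satisfies the full query, so there is no match.

No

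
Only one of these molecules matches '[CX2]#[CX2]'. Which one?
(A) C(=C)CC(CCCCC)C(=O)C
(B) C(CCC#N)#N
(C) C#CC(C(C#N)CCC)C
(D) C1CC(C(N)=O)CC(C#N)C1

[CX2]#[CX2] describes a carbon-carbon triple bond (an alkyne).
(A) has a vinyl group (-CH=CH2) but the C=C is a double bond; both carbons are CX3, not CX2.
(B) has a nitrile (-C#N) but the triple bond is C#N, not C#C.
(C) contains an ethynyl group (-C#CH), which satisfies every atom and bond constraint.
(D) has a nitrile (-C#N) but the triple bond is C#N, not C#C.
So the answer is (C).

C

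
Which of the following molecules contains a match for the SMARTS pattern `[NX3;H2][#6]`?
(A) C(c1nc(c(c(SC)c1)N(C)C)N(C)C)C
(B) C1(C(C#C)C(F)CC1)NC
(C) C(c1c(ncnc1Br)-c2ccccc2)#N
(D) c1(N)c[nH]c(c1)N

[NX3;H2][#6] describes a trivalent nitrogen with two H attached to carbon (a primary amine).
(A) has a dimethylamino group (-N(CH3)2) but the nitrogen has H0, not H2.
(B) has an N-methylamino group (-NHCH3) but the nitrogen bears two carbons and only one H (H1), not H2.
(C) has a nitrile (-C#N) but the nitrogen is NX1 (triple-bonded), not NX3 with two H.
(D) contains a primary amino group (-NH2), which satisfies every atom and bond constraint.
So the answer is (D).

D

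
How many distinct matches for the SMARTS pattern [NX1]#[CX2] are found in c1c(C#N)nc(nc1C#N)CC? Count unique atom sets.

[NX1]#[CX2] is the SMARTS for a nitrile: a nitrogen triple-bonded to a two-connected carbon.
The molecule carries 2 separate instances of a nitrile (-C#N) meeting every constraint; each maps to a distinct set of atoms, giving 2 matches.

2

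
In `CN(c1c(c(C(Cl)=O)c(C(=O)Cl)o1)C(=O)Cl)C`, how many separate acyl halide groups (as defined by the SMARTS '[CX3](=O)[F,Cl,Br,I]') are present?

[CX3](=O)[F,Cl,Br,I] is the SMARTS for an acyl halide: a carbonyl carbon bonded to a halogen.
The molecule carries 3 separate instances of an acyl chloride (-C(=O)Cl) meeting every constraint; each maps to a distinct set of atoms, giving 3 matches.

3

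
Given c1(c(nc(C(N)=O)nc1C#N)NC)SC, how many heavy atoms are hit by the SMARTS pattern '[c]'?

4

The query [c] means: lowercase c matches aromatic carbon only.
Check the 15 heavy atoms by environment: 2× n (aromatic) → no; 4× c (aromatic) → match; 4× C → no; 3× N → no; 1× S → no; 1× O → no.
That gives 4 matching atoms.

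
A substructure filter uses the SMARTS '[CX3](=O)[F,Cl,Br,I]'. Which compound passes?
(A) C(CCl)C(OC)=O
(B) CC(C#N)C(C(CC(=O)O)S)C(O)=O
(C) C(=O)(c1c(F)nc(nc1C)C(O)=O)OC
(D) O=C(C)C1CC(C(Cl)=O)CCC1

D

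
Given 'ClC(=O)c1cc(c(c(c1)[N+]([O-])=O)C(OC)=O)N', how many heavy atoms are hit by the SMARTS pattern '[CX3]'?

2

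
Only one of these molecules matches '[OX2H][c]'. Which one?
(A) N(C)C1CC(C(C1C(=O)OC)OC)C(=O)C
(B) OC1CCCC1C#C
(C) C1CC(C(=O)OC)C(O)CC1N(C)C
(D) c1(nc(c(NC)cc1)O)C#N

D

[OX2H][c] describes a hydroxyl oxygen attached to an aromatic carbon (a phenol).
(A) has a methoxy ether (-OCH3) but the oxygen has H0, not H1.
(B) has a hydroxyl group (-OH) but the -OH is on an aliphatic carbon, not an aromatic c.
(C) has a hydroxyl group (-OH) but the -OH is on an aliphatic carbon, not an aromatic c.
(D) contains a hydroxyl group (-OH), which satisfies every atom and bond constraint.
So the answer is (D).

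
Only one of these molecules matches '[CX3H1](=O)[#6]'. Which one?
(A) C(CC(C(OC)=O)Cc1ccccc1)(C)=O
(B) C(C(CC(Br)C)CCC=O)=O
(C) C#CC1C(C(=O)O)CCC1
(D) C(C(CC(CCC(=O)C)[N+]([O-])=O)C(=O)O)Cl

B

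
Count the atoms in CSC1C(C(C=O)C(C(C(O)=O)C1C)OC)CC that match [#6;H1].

Check the 18 heavy atoms by environment: 7× C (H1) → match; 3× O (H0) → no; 4× C (H3) → no; 1× S (H0) → no; 1× C (H0) → no; 1× O (H1) → no; 1× C (H2) → no.
That gives 7 matching atoms.

7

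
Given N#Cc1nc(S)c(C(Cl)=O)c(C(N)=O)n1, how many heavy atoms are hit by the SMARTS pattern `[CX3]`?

The query [CX3] means: C with X3: aliphatic carbon with exactly 3 total connections.
Check the 15 heavy atoms by environment: 2× n (aromatic, X2) → no; 4× c (aromatic, X3) → no; 2× C (X3) → match; 2× O (X1) → no; 1× Cl (X1) → no; 1× S (X2) → no; 1× C (X2) → no; 1× N (X1) → no; 1× N (X3) → no.
That gives 2 matching atoms.

2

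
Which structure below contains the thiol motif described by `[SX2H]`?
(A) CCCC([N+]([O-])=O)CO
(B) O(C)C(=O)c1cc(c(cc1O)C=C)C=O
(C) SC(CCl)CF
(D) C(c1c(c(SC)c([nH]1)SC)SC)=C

C

[SX2H] describes an aliphatic sulfur with two connections, one being H (a thiol).
(A) has a hydroxyl group (-OH) but it is an -OH, not an -SH.
(B) has a hydroxyl group (-OH) but it is an -OH, not an -SH.
(C) contains a thiol (-SH), which satisfies every atom and bond constraint.
(D) has a methylthio ether (-SCH3) but the sulfur has H0 (bonded to two carbons), not H1.
So the answer is (C).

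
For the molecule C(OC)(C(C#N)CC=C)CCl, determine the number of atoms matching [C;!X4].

3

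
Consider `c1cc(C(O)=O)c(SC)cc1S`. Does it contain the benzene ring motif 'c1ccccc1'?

Yes

The pattern c1ccccc1 describes six aromatic carbons in a ring — a benzene ring.
The required atom environment is present in the molecule, so the pattern matches.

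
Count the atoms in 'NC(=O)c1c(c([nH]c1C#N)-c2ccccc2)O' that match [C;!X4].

The query [C;!X4] means: aliphatic carbon that does not have four total connections.
Check the 17 heavy atoms by environment: 1× n (aromatic, X3) → no; 10× c (aromatic, X3) → no; 1× C (X2) → match; 1× N (X1) → no; 1× C (X3) → match; 1× O (X1) → no; 1× N (X3) → no; 1× O (X2) → no.
Summing the matching environments: 1 + 1 = 2 matching atoms.

2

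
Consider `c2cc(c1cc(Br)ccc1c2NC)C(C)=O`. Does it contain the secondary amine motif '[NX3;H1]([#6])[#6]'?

Yes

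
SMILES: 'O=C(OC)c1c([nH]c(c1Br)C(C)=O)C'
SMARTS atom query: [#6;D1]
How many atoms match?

The query [#6;D1] means: carbon bonded to exactly one heavy atom.
Check the 14 heavy atoms by environment: 1× n (aromatic, D2) → no; 4× c (aromatic, D3) → no; 1× Br (D1) → no; 2× C (D3) → no; 2× O (D1) → no; 1× O (D2) → no; 3× C (D1) → match.
That gives 3 matching atoms.

3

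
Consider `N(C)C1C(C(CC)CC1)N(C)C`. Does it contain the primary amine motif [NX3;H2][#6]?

No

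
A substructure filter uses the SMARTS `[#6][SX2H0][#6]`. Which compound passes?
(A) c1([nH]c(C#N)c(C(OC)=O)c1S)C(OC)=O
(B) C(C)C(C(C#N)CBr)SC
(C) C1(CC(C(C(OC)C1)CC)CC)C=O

B

[#6][SX2H0][#6] describes an aliphatic sulfur bridging two carbons with no H on the sulfur (a thioether).
(A) has a thiol (-SH) but the sulfur has H1, not H0 bridging two carbons.
(B) contains a methylthio ether (-SCH3), which satisfies every atom and bond constraint.
(C) has a methoxy ether (-OCH3) but the bridging atom is O, not S.
So the answer is (B).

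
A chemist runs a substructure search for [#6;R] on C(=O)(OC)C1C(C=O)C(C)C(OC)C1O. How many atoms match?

The query [#6;R] means: carbon that is part of a ring.
Check the 15 heavy atoms by environment: 5× C (in 5-ring) → match; 5× C (acyclic) → no; 5× O (acyclic) → no.
That gives 5 matching atoms.

5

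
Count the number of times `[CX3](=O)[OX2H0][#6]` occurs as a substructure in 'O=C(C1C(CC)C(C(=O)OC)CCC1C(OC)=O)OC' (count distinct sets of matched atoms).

[CX3](=O)[OX2H0][#6] is the SMARTS for an ester: a carbonyl carbon bonded to an oxygen that is itself bonded to carbon (no H on that O).
The molecule carries 3 separate instances of a methyl-ester group (-C(=O)OCH3) meeting every constraint; each maps to a distinct set of atoms, giving 3 matches.

3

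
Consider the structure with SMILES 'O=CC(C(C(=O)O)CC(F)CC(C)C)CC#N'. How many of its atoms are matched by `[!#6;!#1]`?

5

The query [!#6;!#1] means: not carbon and not hydrogen — any heteroatom.
Check the 17 heavy atoms by environment: 12× C → no; 3× O → match; 1× N → match; 1× F → match.
Summing the matching environments: 3 + 1 + 1 = 5 matching atoms.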